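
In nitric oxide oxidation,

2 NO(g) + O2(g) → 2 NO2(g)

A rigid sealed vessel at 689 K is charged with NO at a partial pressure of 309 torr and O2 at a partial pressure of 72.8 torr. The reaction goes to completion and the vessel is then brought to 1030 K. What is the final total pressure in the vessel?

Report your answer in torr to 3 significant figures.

462 torr

Because the vessel is rigid and T is held at 689 K, work the stoichiometry in partial pressures (P_i = n_iRT/V).
P(O2) required for 309 torr of NO = (1/2) × 309 = 154.5 torr; available 72.8 torr, so O2 is limiting.
P(NO) remaining = 309 − (2/1) × 72.8 = 163.4 torr
P(gaseous products) = (2)/1 × 72.8 = 145.6 torr
P_total at 689 K = 163.4 + 145.6 = 309.0 torr
Scaling to 1030 K: P = 309.0 × 1030/689 = 461.9 torr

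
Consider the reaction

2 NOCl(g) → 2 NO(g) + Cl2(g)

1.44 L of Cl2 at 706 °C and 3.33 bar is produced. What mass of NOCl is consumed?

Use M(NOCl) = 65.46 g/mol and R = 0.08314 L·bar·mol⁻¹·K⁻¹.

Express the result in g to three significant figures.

n(Cl2) = PV/RT = (3.33 × 1.44) / (0.08314 × 979.15) = 0.05890 mol
n(NOCl) = (2/1) × 0.05890 = 0.1178 mol
m(NOCl) = 0.1178 × 65.46 = 7.711 g

7.71 g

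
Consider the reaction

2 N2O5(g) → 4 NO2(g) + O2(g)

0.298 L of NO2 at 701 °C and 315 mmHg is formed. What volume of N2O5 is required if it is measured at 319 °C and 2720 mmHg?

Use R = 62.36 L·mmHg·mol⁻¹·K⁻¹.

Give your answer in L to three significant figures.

0.0105 L

n(NO2) = PV/RT = (315 × 0.298) / (62.36 × 974.15) = 0.001545 mol
n(N2O5) = (2/4) × 0.001545 = 0.0007725 mol
V = nRT/P = 0.0007725 × 62.36 × 592.15 / 2720 = 0.01049 L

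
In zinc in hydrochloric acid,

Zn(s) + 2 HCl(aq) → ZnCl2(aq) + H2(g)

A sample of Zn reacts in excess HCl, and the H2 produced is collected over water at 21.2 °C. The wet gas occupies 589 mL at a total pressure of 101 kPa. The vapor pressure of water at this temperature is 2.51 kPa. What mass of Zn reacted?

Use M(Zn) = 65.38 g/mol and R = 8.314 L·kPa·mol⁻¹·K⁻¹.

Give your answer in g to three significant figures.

1.55 g

P(H2) = 101 − 2.51 = 98.49 kPa
n(H2) = PV/RT = (98.49 × 0.5890) / (8.314 × 294.35) = 0.02370 mol
n(Zn) = (1/1) × 0.02370 = 0.02370 mol
m(Zn) = 0.02370 × 65.38 = 1.550 g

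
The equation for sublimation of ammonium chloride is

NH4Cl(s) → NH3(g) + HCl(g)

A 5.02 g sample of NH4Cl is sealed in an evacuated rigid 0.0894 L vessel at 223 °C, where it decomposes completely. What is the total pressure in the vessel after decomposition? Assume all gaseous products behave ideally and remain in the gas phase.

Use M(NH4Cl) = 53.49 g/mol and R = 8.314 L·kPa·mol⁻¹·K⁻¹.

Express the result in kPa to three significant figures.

n(NH4Cl) = 5.02 / 53.49 = 0.09385 mol
n(gas produced) = (2/1) × 0.09385 = 0.1877 mol
P = nRT/V = 0.1877 × 8.314 × 496.15 / 0.0894 = 8661 kPa

8660 kPa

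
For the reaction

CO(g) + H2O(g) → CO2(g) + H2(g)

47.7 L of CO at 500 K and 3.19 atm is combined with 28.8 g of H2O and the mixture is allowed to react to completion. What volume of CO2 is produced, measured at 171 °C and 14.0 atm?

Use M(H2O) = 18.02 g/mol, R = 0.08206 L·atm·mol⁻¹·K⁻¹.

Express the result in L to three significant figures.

n(CO) = PV/RT = (3.19 × 47.7) / (0.08206 × 500) = 3.709 mol
n(H2O) = 28.8 / 18.02 = 1.598 mol
For 3.709 mol CO, stoichiometry requires (1/1) × 3.709 = 3.709 mol H2O; 1.598 mol is available, so H2O is limiting.
n(CO2) = (1/1) × 1.598 = 1.598 mol
V(CO2) = nRT/P = 1.598 × 0.08206 × 444.15 / 14.0 = 4.160 L

4.16 L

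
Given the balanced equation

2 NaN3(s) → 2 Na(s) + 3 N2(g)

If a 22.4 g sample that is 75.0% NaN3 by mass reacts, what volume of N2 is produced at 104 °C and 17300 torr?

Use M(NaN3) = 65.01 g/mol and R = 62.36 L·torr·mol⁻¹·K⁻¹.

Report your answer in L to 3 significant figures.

mass of NaN3 = 22.4 × 75.0/100 = 16.80 g
n(NaN3) = 16.80 / 65.01 = 0.2584 mol
n(N2) = (3/2) × 0.2584 = 0.3876 mol
V = nRT/P = 0.3876 × 62.36 × 377.15 / 17300 = 0.5269 L

0.527 L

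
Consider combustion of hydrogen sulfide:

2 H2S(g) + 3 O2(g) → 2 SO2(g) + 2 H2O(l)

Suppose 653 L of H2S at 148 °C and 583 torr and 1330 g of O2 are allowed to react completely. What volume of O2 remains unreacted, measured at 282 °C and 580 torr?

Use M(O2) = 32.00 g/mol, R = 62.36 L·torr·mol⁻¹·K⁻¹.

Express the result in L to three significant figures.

n(H2S) = PV/RT = (583 × 653) / (62.36 × 421.15) = 14.50 mol
n(O2) = 1330 / 32.00 = 41.56 mol
For 14.50 mol H2S, stoichiometry requires (3/2) × 14.50 = 21.75 mol O2; 41.56 mol is available, so H2S is limiting.
n(O2) consumed = (3/2) × 14.50 = 21.75 mol; remaining = 41.56 − 21.75 = 19.81 mol
V(O2) = nRT/P = 19.81 × 62.36 × 555.15 / 580 = 1182 L

1180 L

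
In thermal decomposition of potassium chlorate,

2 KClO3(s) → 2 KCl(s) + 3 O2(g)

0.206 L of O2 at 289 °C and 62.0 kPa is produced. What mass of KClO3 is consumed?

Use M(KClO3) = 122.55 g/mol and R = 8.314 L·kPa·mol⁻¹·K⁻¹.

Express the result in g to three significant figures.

n(O2) = PV/RT = (62.0 × 0.206) / (8.314 × 562.15) = 0.002733 mol
n(KClO3) = (2/3) × 0.002733 = 0.001822 mol
m(KClO3) = 0.001822 × 122.55 = 0.2233 g

0.223 g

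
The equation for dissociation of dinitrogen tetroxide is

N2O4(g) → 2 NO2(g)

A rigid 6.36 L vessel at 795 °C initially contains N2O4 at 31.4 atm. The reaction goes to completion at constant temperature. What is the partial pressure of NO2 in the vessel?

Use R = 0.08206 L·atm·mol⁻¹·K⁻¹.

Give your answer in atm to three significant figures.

62.8 atm

n(N2O4)₀ = PV/RT = (31.4 × 6.36) / (0.08206 × 1068.15) = 2.278 mol
n(NO2) = (2/1) × 2.278 = 4.556 mol
P(NO2) = nRT/V = 4.556 × 0.08206 × 1068.15 / 6.36 = 62.79 atm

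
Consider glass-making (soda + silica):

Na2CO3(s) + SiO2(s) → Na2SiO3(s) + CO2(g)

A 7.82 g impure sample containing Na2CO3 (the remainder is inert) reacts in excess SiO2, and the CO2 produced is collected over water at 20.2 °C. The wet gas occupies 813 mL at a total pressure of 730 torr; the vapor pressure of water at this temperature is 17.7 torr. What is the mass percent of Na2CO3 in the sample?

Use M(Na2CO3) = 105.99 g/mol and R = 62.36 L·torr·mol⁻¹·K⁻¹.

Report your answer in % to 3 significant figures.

P(CO2) = 730 − 17.7 = 712.3 torr
n(CO2) = PV/RT = (712.3 × 0.8130) / (62.36 × 293.35) = 0.03166 mol
n(Na2CO3) = (1/1) × 0.03166 = 0.03166 mol
m(Na2CO3) = 0.03166 × 105.99 = 3.356 g
%Na2CO3 = 3.356 / 7.82 × 100 = 42.92%

42.9 %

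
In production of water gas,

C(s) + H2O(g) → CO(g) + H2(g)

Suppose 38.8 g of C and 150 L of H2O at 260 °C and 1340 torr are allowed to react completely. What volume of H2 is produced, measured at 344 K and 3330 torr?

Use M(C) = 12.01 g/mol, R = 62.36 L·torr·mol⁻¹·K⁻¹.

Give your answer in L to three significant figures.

n(C) = 38.8 / 12.01 = 3.231 mol
n(H2O) = PV/RT = (1340 × 150) / (62.36 × 533.15) = 6.046 mol
For 3.231 mol C, stoichiometry requires (1/1) × 3.231 = 3.231 mol H2O; 6.046 mol is available, so C is limiting.
n(H2) = (1/1) × 3.231 = 3.231 mol
V(H2) = nRT/P = 3.231 × 62.36 × 344 / 3330 = 20.81 L

20.8 L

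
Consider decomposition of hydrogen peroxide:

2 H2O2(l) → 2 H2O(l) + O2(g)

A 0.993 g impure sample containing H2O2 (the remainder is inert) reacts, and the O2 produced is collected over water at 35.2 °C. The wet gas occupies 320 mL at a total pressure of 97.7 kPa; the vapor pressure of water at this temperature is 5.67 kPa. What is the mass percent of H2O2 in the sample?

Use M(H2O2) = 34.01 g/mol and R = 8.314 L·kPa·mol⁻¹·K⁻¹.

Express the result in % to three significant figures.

78.7 %

P(O2) = 97.7 − 5.67 = 92.03 kPa
n(O2) = PV/RT = (92.03 × 0.3200) / (8.314 × 308.35) = 0.01149 mol
n(H2O2) = (2/1) × 0.01149 = 0.02298 mol
m(H2O2) = 0.02298 × 34.01 = 0.7815 g
%H2O2 = 0.7815 / 0.993 × 100 = 78.70%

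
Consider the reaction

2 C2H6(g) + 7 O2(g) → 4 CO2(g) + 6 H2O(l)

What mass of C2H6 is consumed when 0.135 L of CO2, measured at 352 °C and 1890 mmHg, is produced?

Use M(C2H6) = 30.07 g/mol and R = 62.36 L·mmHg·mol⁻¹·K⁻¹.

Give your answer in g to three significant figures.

n(CO2) = PV/RT = (1890 × 0.135) / (62.36 × 625.15) = 0.006545 mol
n(C2H6) = (2/4) × 0.006545 = 0.003272 mol
m(C2H6) = 0.003272 × 30.07 = 0.09839 g

0.0984 g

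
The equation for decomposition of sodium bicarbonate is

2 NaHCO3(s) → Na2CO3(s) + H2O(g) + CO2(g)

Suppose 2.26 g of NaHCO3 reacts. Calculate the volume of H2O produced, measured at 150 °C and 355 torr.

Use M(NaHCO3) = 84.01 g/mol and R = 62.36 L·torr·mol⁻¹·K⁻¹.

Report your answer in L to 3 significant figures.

1.00 L

n(NaHCO3) = 2.260 / 84.01 = 0.02690 mol
n(H2O) = (1/2) × 0.02690 = 0.01345 mol
V = nRT/P = 0.01345 × 62.36 × 423.15 / 355 = 0.9998 L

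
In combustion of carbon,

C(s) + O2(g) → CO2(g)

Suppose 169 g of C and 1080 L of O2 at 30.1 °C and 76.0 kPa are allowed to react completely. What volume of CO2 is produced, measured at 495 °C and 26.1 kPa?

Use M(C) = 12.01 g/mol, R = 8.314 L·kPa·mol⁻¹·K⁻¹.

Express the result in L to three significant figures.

n(C) = 169 / 12.01 = 14.07 mol
n(O2) = PV/RT = (76.0 × 1080) / (8.314 × 303.25) = 32.56 mol
For 14.07 mol C, stoichiometry requires (1/1) × 14.07 = 14.07 mol O2; 32.56 mol is available, so C is limiting.
n(CO2) = (1/1) × 14.07 = 14.07 mol
V(CO2) = nRT/P = 14.07 × 8.314 × 768.15 / 26.1 = 3443 L

3440 L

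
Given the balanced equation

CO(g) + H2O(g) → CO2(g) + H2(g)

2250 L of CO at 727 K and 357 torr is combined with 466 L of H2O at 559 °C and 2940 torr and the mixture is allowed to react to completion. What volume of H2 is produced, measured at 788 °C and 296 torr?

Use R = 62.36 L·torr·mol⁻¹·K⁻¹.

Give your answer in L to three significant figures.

n(CO) = PV/RT = (357 × 2250) / (62.36 × 727) = 17.72 mol
n(H2O) = PV/RT = (2940 × 466) / (62.36 × 832.15) = 26.40 mol
For 17.72 mol CO, stoichiometry requires (1/1) × 17.72 = 17.72 mol H2O; 26.40 mol is available, so CO is limiting.
n(H2) = (1/1) × 17.72 = 17.72 mol
V(H2) = nRT/P = 17.72 × 62.36 × 1061.15 / 296 = 3961 L

3960 L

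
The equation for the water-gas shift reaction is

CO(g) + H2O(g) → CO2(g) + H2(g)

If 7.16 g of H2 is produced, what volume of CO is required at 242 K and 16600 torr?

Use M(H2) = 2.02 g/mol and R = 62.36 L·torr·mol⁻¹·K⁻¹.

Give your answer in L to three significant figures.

3.22 L

n(H2) = 7.160 / 2.02 = 3.545 mol
n(CO) = (1/1) × 3.545 = 3.545 mol
V = nRT/P = 3.545 × 62.36 × 242 / 16600 = 3.223 L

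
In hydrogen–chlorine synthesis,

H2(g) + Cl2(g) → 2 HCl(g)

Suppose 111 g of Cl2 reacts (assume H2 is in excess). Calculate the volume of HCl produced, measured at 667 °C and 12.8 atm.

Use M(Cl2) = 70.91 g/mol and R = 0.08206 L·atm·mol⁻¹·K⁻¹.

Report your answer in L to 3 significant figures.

18.9 L

n(Cl2) = 111.0 / 70.91 = 1.565 mol
n(HCl) = (2/1) × 1.565 = 3.130 mol
V = nRT/P = 3.130 × 0.08206 × 940.15 / 12.8 = 18.87 L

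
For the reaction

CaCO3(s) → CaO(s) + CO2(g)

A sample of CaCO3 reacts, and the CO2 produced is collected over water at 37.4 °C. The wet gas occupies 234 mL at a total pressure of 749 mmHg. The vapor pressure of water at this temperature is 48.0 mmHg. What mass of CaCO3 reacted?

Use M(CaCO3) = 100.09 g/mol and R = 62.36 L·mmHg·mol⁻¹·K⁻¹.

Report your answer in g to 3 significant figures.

0.848 g

P(CO2) = 749 − 48.0 = 701.0 mmHg
n(CO2) = PV/RT = (701.0 × 0.2340) / (62.36 × 310.55) = 0.008470 mol
n(CaCO3) = (1/1) × 0.008470 = 0.008470 mol
m(CaCO3) = 0.008470 × 100.09 = 0.8478 g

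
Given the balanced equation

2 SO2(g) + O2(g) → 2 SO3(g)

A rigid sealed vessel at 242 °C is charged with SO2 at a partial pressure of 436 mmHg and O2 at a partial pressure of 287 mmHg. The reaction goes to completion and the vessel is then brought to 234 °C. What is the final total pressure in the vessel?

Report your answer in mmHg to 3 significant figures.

With V and T fixed, P_i ∝ n_i, so the mole ratios apply directly to partial pressures at 242 °C.
P(O2) required for 436 mmHg of SO2 = (1/2) × 436 = 218.0 mmHg; available 287 mmHg, so SO2 is limiting.
P(O2) remaining = 287 − (1/2) × 436 = 69.00 mmHg
P(gaseous products) = (2)/2 × 436 = 436.0 mmHg
P_total at 242 °C = 69.00 + 436.0 = 505.0 mmHg
Scaling to 234 °C: P = 505.0 × 507.15/515.15 = 497.2 mmHg

497 mmHg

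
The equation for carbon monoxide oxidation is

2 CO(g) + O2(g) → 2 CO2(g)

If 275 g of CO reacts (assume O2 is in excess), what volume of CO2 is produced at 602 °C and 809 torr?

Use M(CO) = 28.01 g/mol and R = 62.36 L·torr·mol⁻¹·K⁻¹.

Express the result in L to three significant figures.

662 L

n(CO) = 275.0 / 28.01 = 9.818 mol
n(CO2) = (2/2) × 9.818 = 9.818 mol
V = nRT/P = 9.818 × 62.36 × 875.15 / 809 = 662.3 L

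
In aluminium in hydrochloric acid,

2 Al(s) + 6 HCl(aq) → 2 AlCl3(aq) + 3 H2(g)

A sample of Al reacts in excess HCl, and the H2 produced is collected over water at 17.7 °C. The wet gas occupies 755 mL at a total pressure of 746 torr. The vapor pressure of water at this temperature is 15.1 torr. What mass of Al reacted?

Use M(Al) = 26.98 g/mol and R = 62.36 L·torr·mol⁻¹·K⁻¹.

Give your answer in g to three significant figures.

0.547 g

P(H2) = 746 − 15.1 = 730.9 torr
n(H2) = PV/RT = (730.9 × 0.7550) / (62.36 × 290.85) = 0.03042 mol
n(Al) = (2/3) × 0.03042 = 0.02028 mol
m(Al) = 0.02028 × 26.98 = 0.5472 g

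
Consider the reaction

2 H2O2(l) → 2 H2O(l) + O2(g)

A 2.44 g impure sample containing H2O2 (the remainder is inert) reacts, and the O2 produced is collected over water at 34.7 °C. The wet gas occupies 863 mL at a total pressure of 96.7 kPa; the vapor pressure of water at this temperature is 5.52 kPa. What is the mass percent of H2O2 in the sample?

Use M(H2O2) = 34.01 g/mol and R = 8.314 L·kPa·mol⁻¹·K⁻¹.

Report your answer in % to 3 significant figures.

85.7 %

P(O2) = 96.7 − 5.52 = 91.18 kPa
n(O2) = PV/RT = (91.18 × 0.8630) / (8.314 × 307.85) = 0.03074 mol
n(H2O2) = (2/1) × 0.03074 = 0.06148 mol
m(H2O2) = 0.06148 × 34.01 = 2.091 g
%H2O2 = 2.091 / 2.44 × 100 = 85.70%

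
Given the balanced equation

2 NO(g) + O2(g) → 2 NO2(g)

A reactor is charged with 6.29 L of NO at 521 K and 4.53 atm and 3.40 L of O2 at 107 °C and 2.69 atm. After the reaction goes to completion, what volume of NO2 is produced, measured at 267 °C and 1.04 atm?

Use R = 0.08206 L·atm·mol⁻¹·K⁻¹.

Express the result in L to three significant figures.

n(NO) = PV/RT = (4.53 × 6.29) / (0.08206 × 521) = 0.6665 mol
n(O2) = PV/RT = (2.69 × 3.40) / (0.08206 × 380.15) = 0.2932 mol
For 0.6665 mol NO, stoichiometry requires (1/2) × 0.6665 = 0.3332 mol O2; 0.2932 mol is available, so O2 is limiting.
n(NO2) = (2/1) × 0.2932 = 0.5864 mol
V(NO2) = nRT/P = 0.5864 × 0.08206 × 540.15 / 1.04 = 24.99 L

25.0 L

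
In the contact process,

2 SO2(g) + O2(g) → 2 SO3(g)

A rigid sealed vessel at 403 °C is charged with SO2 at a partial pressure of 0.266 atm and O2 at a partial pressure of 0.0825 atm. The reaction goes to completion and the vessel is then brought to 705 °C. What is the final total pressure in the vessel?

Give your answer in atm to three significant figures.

With V and T fixed, P_i ∝ n_i, so the mole ratios apply directly to partial pressures at 403 °C.
P(O2) required for 0.266 atm of SO2 = (1/2) × 0.266 = 0.1330 atm; available 0.0825 atm, so O2 is limiting.
P(SO2) remaining = 0.266 − (2/1) × 0.0825 = 0.1010 atm
P(gaseous products) = (2)/1 × 0.0825 = 0.1650 atm
P_total at 403 °C = 0.1010 + 0.1650 = 0.2660 atm
Scaling to 705 °C: P = 0.2660 × 978.15/676.15 = 0.3848 atm

0.385 atm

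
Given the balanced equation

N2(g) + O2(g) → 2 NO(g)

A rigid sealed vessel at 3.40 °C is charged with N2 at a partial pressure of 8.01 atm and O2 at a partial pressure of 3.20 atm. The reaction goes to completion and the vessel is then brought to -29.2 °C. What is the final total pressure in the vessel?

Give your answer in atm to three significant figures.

9.89 atm

At constant V, partial pressures at 3.40 °C are proportional to moles, so apply stoichiometry directly to pressures.
P(O2) required for 8.01 atm of N2 = (1/1) × 8.01 = 8.010 atm; available 3.20 atm, so O2 is limiting.
P(N2) remaining = 8.01 − (1/1) × 3.20 = 4.810 atm
P(gaseous products) = (2)/1 × 3.20 = 6.400 atm
P_total at 3.40 °C = 4.810 + 6.400 = 11.21 atm
Scaling to -29.2 °C: P = 11.21 × 243.95/276.55 = 9.889 atm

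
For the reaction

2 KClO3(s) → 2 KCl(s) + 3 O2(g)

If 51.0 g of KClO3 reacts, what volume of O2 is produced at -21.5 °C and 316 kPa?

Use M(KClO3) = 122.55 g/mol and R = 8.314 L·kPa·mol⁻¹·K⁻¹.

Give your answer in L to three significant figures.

n(KClO3) = 51.00 / 122.55 = 0.4162 mol
n(O2) = (3/2) × 0.4162 = 0.6243 mol
V = nRT/P = 0.6243 × 8.314 × 251.65 / 316 = 4.133 L

4.13 L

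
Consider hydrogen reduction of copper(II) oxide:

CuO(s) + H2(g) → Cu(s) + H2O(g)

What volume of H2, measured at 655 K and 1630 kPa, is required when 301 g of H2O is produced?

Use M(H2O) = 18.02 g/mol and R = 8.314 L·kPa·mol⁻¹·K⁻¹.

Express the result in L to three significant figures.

n(H2O) = 301.0 / 18.02 = 16.70 mol
n(H2) = (1/1) × 16.70 = 16.70 mol
V = nRT/P = 16.70 × 8.314 × 655 / 1630 = 55.79 L

55.8 L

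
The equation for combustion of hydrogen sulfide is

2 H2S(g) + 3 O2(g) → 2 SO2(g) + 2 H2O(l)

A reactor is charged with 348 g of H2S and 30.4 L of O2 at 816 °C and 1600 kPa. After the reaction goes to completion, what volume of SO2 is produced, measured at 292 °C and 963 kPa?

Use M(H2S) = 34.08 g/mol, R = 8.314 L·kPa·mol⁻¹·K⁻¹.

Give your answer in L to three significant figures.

n(H2S) = 348 / 34.08 = 10.21 mol
n(O2) = PV/RT = (1600 × 30.4) / (8.314 × 1089.15) = 5.372 mol
For 10.21 mol H2S, stoichiometry requires (3/2) × 10.21 = 15.32 mol O2; 5.372 mol is available, so O2 is limiting.
n(SO2) = (2/3) × 5.372 = 3.581 mol
V(SO2) = nRT/P = 3.581 × 8.314 × 565.15 / 963 = 17.47 L

17.5 L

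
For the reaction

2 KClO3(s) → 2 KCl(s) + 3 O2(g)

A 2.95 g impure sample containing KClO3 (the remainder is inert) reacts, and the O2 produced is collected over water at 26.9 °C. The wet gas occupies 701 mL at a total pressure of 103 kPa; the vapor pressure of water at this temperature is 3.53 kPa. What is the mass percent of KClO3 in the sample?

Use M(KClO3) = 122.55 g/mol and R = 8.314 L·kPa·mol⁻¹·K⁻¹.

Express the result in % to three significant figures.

77.4 %

P(O2) = 103 − 3.53 = 99.47 kPa
n(O2) = PV/RT = (99.47 × 0.7010) / (8.314 × 300.05) = 0.02795 mol
n(KClO3) = (2/3) × 0.02795 = 0.01863 mol
m(KClO3) = 0.01863 × 122.55 = 2.283 g
%KClO3 = 2.283 / 2.95 × 100 = 77.39%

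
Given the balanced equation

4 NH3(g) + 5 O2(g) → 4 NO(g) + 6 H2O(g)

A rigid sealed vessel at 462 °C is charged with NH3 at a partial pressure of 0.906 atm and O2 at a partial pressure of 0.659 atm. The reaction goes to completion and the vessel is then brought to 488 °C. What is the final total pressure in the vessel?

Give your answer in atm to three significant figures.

At constant V, partial pressures at 462 °C are proportional to moles, so apply stoichiometry directly to pressures.
P(O2) required for 0.906 atm of NH3 = (5/4) × 0.906 = 1.133 atm; available 0.659 atm, so O2 is limiting.
P(NH3) remaining = 0.906 − (4/5) × 0.659 = 0.3788 atm
P(gaseous products) = (4+6)/5 × 0.659 = 1.318 atm
P_total at 462 °C = 0.3788 + 1.318 = 1.697 atm
Scaling to 488 °C: P = 1.697 × 761.15/735.15 = 1.757 atm

1.76 atm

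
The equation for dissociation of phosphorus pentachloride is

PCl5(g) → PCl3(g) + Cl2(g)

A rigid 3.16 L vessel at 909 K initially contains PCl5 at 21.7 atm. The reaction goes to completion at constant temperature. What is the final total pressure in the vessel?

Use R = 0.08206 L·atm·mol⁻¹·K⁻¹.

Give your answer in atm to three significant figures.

At constant T and V, P ∝ n(gas): 1 mol gas → 2 mol gas.
P_final = (2/1) × 21.7 = 43.40 atm

43.4 atm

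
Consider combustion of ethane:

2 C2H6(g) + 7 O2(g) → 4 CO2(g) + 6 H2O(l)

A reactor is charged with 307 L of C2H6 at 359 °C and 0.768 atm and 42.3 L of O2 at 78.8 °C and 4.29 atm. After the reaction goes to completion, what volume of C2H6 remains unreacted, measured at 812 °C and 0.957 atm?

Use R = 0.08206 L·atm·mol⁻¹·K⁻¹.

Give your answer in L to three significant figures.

256 L

n(C2H6) = PV/RT = (0.768 × 307) / (0.08206 × 632.15) = 4.545 mol
n(O2) = PV/RT = (4.29 × 42.3) / (0.08206 × 351.95) = 6.283 mol
For 4.545 mol C2H6, stoichiometry requires (7/2) × 4.545 = 15.91 mol O2; 6.283 mol is available, so O2 is limiting.
n(C2H6) consumed = (2/7) × 6.283 = 1.795 mol; remaining = 4.545 − 1.795 = 2.750 mol
V(C2H6) = nRT/P = 2.750 × 0.08206 × 1085.15 / 0.957 = 255.9 L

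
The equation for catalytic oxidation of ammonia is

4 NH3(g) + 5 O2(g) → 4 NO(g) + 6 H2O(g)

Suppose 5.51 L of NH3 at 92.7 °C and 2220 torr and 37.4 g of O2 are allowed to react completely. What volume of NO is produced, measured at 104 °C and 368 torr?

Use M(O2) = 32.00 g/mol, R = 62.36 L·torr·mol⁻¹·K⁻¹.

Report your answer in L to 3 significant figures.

34.3 L

n(NH3) = PV/RT = (2220 × 5.51) / (62.36 × 365.85) = 0.5362 mol
n(O2) = 37.4 / 32.00 = 1.169 mol
For 0.5362 mol NH3, stoichiometry requires (5/4) × 0.5362 = 0.6703 mol O2; 1.169 mol is available, so NH3 is limiting.
n(NO) = (4/4) × 0.5362 = 0.5362 mol
V(NO) = nRT/P = 0.5362 × 62.36 × 377.15 / 368 = 34.27 L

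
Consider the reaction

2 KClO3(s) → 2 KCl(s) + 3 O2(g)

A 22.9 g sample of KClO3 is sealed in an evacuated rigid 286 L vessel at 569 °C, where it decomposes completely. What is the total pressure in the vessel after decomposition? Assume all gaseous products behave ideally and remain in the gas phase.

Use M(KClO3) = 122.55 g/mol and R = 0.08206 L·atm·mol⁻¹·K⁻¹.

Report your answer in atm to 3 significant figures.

n(KClO3) = 22.9 / 122.55 = 0.1869 mol
n(gas produced) = (3/2) × 0.1869 = 0.2803 mol
P = nRT/V = 0.2803 × 0.08206 × 842.15 / 286 = 0.06773 atm

0.0677 atm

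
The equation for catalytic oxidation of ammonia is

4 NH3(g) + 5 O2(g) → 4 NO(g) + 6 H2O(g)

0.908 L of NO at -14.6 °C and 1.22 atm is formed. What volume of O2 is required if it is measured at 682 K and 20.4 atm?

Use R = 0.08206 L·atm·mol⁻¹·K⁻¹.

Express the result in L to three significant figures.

0.179 L

n(NO) = PV/RT = (1.22 × 0.908) / (0.08206 × 258.55) = 0.05221 mol
n(O2) = (5/4) × 0.05221 = 0.06526 mol
V = nRT/P = 0.06526 × 0.08206 × 682 / 20.4 = 0.1790 L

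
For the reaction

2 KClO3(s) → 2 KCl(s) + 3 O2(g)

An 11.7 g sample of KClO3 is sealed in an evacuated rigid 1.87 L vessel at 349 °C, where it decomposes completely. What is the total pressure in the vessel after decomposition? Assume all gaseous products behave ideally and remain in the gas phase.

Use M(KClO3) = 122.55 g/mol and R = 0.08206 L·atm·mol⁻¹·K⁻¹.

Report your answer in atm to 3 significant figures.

3.91 atm

n(KClO3) = 11.7 / 122.55 = 0.09547 mol
n(gas produced) = (3/2) × 0.09547 = 0.1432 mol
P = nRT/V = 0.1432 × 0.08206 × 622.15 / 1.87 = 3.910 atm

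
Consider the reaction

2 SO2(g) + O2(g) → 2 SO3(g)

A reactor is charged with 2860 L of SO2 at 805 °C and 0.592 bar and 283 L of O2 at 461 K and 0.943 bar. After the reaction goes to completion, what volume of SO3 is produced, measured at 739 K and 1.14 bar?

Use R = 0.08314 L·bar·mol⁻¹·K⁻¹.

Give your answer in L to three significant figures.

751 L

n(SO2) = PV/RT = (0.592 × 2860) / (0.08314 × 1078.15) = 18.89 mol
n(O2) = PV/RT = (0.943 × 283) / (0.08314 × 461) = 6.963 mol
For 18.89 mol SO2, stoichiometry requires (1/2) × 18.89 = 9.445 mol O2; 6.963 mol is available, so O2 is limiting.
n(SO3) = (2/1) × 6.963 = 13.93 mol
V(SO3) = nRT/P = 13.93 × 0.08314 × 739 / 1.14 = 750.8 L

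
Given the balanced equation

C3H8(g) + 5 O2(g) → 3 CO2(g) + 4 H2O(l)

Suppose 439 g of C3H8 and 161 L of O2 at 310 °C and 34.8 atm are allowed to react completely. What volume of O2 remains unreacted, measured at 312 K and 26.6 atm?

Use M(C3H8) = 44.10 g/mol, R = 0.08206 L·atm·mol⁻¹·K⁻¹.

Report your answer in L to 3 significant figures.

n(C3H8) = 439 / 44.10 = 9.955 mol
n(O2) = PV/RT = (34.8 × 161) / (0.08206 × 583.15) = 117.1 mol
For 9.955 mol C3H8, stoichiometry requires (5/1) × 9.955 = 49.77 mol O2; 117.1 mol is available, so C3H8 is limiting.
n(O2) consumed = (5/1) × 9.955 = 49.77 mol; remaining = 117.1 − 49.77 = 67.33 mol
V(O2) = nRT/P = 67.33 × 0.08206 × 312 / 26.6 = 64.81 L

64.8 L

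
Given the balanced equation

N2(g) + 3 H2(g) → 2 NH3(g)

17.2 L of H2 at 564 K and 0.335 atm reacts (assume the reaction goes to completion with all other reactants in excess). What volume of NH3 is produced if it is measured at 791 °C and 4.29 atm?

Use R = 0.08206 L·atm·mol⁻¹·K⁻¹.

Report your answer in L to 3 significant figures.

1.69 L

n(H2) = PV/RT = (0.335 × 17.2) / (0.08206 × 564) = 0.1245 mol
n(NH3) = (2/3) × 0.1245 = 0.08300 mol
V = nRT/P = 0.08300 × 0.08206 × 1064.15 / 4.29 = 1.689 L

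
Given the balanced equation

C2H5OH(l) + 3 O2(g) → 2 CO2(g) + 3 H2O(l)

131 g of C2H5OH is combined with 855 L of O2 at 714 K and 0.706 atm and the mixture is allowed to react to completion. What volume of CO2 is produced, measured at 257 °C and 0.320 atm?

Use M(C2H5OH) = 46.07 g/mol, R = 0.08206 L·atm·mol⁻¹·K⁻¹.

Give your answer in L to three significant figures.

n(C2H5OH) = 131 / 46.07 = 2.843 mol
n(O2) = PV/RT = (0.706 × 855) / (0.08206 × 714) = 10.30 mol
For 2.843 mol C2H5OH, stoichiometry requires (3/1) × 2.843 = 8.529 mol O2; 10.30 mol is available, so C2H5OH is limiting.
n(CO2) = (2/1) × 2.843 = 5.686 mol
V(CO2) = nRT/P = 5.686 × 0.08206 × 530.15 / 0.320 = 773.0 L

773 L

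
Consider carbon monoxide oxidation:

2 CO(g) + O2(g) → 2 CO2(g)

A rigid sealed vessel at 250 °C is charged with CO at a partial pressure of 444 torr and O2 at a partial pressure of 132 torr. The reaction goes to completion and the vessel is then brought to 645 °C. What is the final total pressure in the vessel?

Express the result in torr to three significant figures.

779 torr

With V and T fixed, P_i ∝ n_i, so the mole ratios apply directly to partial pressures at 250 °C.
P(O2) required for 444 torr of CO = (1/2) × 444 = 222.0 torr; available 132 torr, so O2 is limiting.
P(CO) remaining = 444 − (2/1) × 132 = 180.0 torr
P(gaseous products) = (2)/1 × 132 = 264.0 torr
P_total at 250 °C = 180.0 + 264.0 = 444.0 torr
Scaling to 645 °C: P = 444.0 × 918.15/523.15 = 779.2 torr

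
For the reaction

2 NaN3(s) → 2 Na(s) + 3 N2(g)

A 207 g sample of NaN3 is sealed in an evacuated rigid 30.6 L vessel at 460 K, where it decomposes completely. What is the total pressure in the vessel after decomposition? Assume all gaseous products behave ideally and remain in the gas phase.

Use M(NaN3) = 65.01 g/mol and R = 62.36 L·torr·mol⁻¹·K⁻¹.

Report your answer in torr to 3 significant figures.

n(NaN3) = 207 / 65.01 = 3.184 mol
n(gas produced) = (3/2) × 3.184 = 4.776 mol
P = nRT/V = 4.776 × 62.36 × 460 / 30.6 = 4477 torr

4480 torr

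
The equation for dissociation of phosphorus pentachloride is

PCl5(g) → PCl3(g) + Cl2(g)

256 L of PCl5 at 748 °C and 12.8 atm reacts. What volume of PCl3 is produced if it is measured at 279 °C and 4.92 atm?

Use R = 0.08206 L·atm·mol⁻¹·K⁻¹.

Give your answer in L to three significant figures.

n(PCl5) = PV/RT = (12.8 × 256) / (0.08206 × 1021.15) = 39.10 mol
n(PCl3) = (1/1) × 39.10 = 39.10 mol
V = nRT/P = 39.10 × 0.08206 × 552.15 / 4.92 = 360.1 L

360 L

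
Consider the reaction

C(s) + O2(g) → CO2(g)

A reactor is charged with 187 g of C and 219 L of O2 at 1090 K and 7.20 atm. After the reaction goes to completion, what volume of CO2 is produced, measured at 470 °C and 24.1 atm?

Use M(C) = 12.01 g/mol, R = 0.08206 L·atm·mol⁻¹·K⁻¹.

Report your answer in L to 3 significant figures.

39.4 L

n(C) = 187 / 12.01 = 15.57 mol
n(O2) = PV/RT = (7.20 × 219) / (0.08206 × 1090) = 17.63 mol
For 15.57 mol C, stoichiometry requires (1/1) × 15.57 = 15.57 mol O2; 17.63 mol is available, so C is limiting.
n(CO2) = (1/1) × 15.57 = 15.57 mol
V(CO2) = nRT/P = 15.57 × 0.08206 × 743.15 / 24.1 = 39.40 L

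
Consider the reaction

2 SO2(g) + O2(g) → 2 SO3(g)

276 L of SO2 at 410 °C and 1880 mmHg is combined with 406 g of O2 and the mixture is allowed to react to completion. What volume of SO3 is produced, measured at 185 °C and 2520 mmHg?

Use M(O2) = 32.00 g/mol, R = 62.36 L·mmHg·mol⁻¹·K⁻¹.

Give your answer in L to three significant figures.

138 L

n(SO2) = PV/RT = (1880 × 276) / (62.36 × 683.15) = 12.18 mol
n(O2) = 406 / 32.00 = 12.69 mol
For 12.18 mol SO2, stoichiometry requires (1/2) × 12.18 = 6.090 mol O2; 12.69 mol is available, so SO2 is limiting.
n(SO3) = (2/2) × 12.18 = 12.18 mol
V(SO3) = nRT/P = 12.18 × 62.36 × 458.15 / 2520 = 138.1 L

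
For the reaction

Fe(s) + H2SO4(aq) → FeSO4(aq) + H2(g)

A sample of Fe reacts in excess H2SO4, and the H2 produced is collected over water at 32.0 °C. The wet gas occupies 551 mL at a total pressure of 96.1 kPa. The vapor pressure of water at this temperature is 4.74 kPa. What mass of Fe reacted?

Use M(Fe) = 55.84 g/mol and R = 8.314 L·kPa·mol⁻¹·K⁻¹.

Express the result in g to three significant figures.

1.11 g

P(H2) = 96.1 − 4.74 = 91.36 kPa
n(H2) = PV/RT = (91.36 × 0.5510) / (8.314 × 305.15) = 0.01984 mol
n(Fe) = (1/1) × 0.01984 = 0.01984 mol
m(Fe) = 0.01984 × 55.84 = 1.108 g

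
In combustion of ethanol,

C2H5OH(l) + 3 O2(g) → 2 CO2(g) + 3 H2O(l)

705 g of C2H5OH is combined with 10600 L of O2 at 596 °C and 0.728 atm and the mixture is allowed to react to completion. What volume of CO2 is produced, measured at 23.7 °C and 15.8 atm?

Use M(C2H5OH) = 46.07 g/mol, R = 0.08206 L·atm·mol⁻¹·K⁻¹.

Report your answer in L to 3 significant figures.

47.2 L

n(C2H5OH) = 705 / 46.07 = 15.30 mol
n(O2) = PV/RT = (0.728 × 10600) / (0.08206 × 869.15) = 108.2 mol
For 15.30 mol C2H5OH, stoichiometry requires (3/1) × 15.30 = 45.90 mol O2; 108.2 mol is available, so C2H5OH is limiting.
n(CO2) = (2/1) × 15.30 = 30.60 mol
V(CO2) = nRT/P = 30.60 × 0.08206 × 296.85 / 15.8 = 47.18 L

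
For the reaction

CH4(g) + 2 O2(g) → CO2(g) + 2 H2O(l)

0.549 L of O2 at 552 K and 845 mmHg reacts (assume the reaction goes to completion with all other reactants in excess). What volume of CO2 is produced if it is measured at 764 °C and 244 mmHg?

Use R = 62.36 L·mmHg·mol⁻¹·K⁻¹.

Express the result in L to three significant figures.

n(O2) = PV/RT = (845 × 0.549) / (62.36 × 552) = 0.01348 mol
n(CO2) = (1/2) × 0.01348 = 0.006740 mol
V = nRT/P = 0.006740 × 62.36 × 1037.15 / 244 = 1.787 L

1.79 L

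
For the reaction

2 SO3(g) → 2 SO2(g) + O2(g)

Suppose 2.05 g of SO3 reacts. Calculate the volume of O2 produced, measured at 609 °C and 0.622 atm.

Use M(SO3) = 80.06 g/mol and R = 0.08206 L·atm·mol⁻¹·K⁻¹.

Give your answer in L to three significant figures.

n(SO3) = 2.050 / 80.06 = 0.02561 mol
n(O2) = (1/2) × 0.02561 = 0.01281 mol
V = nRT/P = 0.01281 × 0.08206 × 882.15 / 0.622 = 1.491 L

1.49 L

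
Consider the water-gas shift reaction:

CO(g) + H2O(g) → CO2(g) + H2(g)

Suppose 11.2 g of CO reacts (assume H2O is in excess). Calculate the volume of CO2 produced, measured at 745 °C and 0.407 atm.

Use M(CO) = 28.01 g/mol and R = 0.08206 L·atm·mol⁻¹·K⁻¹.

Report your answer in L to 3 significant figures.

82.1 L

n(CO) = 11.20 / 28.01 = 0.3999 mol
n(CO2) = (1/1) × 0.3999 = 0.3999 mol
V = nRT/P = 0.3999 × 0.08206 × 1018.15 / 0.407 = 82.09 L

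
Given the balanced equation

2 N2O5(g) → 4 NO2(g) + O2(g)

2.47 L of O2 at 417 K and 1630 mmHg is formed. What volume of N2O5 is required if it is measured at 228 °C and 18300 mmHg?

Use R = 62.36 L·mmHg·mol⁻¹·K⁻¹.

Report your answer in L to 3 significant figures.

n(O2) = PV/RT = (1630 × 2.47) / (62.36 × 417) = 0.1548 mol
n(N2O5) = (2/1) × 0.1548 = 0.3096 mol
V = nRT/P = 0.3096 × 62.36 × 501.15 / 18300 = 0.5287 L

0.529 L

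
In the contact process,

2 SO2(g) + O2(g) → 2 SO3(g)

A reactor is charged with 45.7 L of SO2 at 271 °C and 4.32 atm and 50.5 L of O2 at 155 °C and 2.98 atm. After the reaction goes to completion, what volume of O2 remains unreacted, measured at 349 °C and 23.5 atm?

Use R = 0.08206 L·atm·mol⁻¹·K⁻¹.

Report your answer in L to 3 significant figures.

4.50 L

n(SO2) = PV/RT = (4.32 × 45.7) / (0.08206 × 544.15) = 4.421 mol
n(O2) = PV/RT = (2.98 × 50.5) / (0.08206 × 428.15) = 4.283 mol
For 4.421 mol SO2, stoichiometry requires (1/2) × 4.421 = 2.211 mol O2; 4.283 mol is available, so SO2 is limiting.
n(O2) consumed = (1/2) × 4.421 = 2.211 mol; remaining = 4.283 − 2.211 = 2.072 mol
V(O2) = nRT/P = 2.072 × 0.08206 × 622.15 / 23.5 = 4.501 L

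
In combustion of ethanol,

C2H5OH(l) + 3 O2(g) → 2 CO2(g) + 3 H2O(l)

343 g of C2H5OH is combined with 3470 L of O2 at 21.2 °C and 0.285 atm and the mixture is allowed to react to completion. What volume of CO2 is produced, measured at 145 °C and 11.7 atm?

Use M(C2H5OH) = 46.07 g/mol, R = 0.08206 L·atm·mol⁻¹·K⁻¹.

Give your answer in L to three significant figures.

n(C2H5OH) = 343 / 46.07 = 7.445 mol
n(O2) = PV/RT = (0.285 × 3470) / (0.08206 × 294.35) = 40.94 mol
For 7.445 mol C2H5OH, stoichiometry requires (3/1) × 7.445 = 22.34 mol O2; 40.94 mol is available, so C2H5OH is limiting.
n(CO2) = (2/1) × 7.445 = 14.89 mol
V(CO2) = nRT/P = 14.89 × 0.08206 × 418.15 / 11.7 = 43.67 L

43.7 L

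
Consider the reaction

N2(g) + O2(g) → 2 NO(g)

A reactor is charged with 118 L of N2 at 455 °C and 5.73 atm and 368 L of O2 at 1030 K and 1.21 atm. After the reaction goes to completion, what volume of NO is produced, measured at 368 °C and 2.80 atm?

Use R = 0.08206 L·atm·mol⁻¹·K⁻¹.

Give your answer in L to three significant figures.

n(N2) = PV/RT = (5.73 × 118) / (0.08206 × 728.15) = 11.32 mol
n(O2) = PV/RT = (1.21 × 368) / (0.08206 × 1030) = 5.268 mol
For 11.32 mol N2, stoichiometry requires (1/1) × 11.32 = 11.32 mol O2; 5.268 mol is available, so O2 is limiting.
n(NO) = (2/1) × 5.268 = 10.54 mol
V(NO) = nRT/P = 10.54 × 0.08206 × 641.15 / 2.80 = 198.0 L

198 L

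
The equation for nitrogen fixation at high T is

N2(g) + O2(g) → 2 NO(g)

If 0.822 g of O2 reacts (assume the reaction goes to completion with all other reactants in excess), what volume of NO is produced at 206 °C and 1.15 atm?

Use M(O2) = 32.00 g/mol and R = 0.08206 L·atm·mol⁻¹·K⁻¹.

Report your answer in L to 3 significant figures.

1.76 L

n(O2) = 0.8220 / 32.00 = 0.02569 mol
n(NO) = (2/1) × 0.02569 = 0.05138 mol
V = nRT/P = 0.05138 × 0.08206 × 479.15 / 1.15 = 1.757 L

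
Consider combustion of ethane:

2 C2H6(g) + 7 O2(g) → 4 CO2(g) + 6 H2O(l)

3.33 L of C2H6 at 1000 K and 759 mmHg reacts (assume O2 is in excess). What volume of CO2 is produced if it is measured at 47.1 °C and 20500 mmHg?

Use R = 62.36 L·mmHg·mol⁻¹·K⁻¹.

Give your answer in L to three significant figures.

0.0790 L

n(C2H6) = PV/RT = (759 × 3.33) / (62.36 × 1000) = 0.04053 mol
n(CO2) = (4/2) × 0.04053 = 0.08106 mol
V = nRT/P = 0.08106 × 62.36 × 320.25 / 20500 = 0.07897 L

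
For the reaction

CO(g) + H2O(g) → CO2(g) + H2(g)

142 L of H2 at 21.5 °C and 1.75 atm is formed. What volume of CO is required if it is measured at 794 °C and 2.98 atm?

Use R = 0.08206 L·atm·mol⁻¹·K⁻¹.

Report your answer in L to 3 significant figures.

n(H2) = PV/RT = (1.75 × 142) / (0.08206 × 294.65) = 10.28 mol
n(CO) = (1/1) × 10.28 = 10.28 mol
V = nRT/P = 10.28 × 0.08206 × 1067.15 / 2.98 = 302.1 L

302 L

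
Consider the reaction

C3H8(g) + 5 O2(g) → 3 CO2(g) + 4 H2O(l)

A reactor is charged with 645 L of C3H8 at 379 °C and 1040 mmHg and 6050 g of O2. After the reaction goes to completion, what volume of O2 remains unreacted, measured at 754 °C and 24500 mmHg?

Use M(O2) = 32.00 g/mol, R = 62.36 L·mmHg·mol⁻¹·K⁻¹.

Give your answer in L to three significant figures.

n(C3H8) = PV/RT = (1040 × 645) / (62.36 × 652.15) = 16.49 mol
n(O2) = 6050 / 32.00 = 189.1 mol
For 16.49 mol C3H8, stoichiometry requires (5/1) × 16.49 = 82.45 mol O2; 189.1 mol is available, so C3H8 is limiting.
n(O2) consumed = (5/1) × 16.49 = 82.45 mol; remaining = 189.1 − 82.45 = 106.6 mol
V(O2) = nRT/P = 106.6 × 62.36 × 1027.15 / 24500 = 278.7 L

279 L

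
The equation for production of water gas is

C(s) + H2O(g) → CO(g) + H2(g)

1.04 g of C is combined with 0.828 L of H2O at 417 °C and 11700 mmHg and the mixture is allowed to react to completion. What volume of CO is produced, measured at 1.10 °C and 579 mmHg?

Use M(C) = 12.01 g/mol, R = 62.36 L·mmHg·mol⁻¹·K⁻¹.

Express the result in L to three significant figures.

n(C) = 1.04 / 12.01 = 0.08659 mol
n(H2O) = PV/RT = (11700 × 0.828) / (62.36 × 690.15) = 0.2251 mol
For 0.08659 mol C, stoichiometry requires (1/1) × 0.08659 = 0.08659 mol H2O; 0.2251 mol is available, so C is limiting.
n(CO) = (1/1) × 0.08659 = 0.08659 mol
V(CO) = nRT/P = 0.08659 × 62.36 × 274.25 / 579 = 2.558 L

2.56 L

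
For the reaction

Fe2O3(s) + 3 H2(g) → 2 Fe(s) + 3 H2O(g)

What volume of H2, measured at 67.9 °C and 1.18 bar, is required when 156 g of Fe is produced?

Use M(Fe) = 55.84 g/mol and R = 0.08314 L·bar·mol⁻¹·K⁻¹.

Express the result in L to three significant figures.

n(Fe) = 156.0 / 55.84 = 2.794 mol
n(H2) = (3/2) × 2.794 = 4.191 mol
V = nRT/P = 4.191 × 0.08314 × 341.05 / 1.18 = 100.7 L

101 L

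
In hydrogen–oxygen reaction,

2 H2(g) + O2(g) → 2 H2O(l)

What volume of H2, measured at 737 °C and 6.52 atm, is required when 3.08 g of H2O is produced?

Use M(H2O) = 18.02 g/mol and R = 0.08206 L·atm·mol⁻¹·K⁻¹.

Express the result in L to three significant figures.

n(H2O) = 3.080 / 18.02 = 0.1709 mol
n(H2) = (2/2) × 0.1709 = 0.1709 mol
V = nRT/P = 0.1709 × 0.08206 × 1010.15 / 6.52 = 2.173 L

2.17 L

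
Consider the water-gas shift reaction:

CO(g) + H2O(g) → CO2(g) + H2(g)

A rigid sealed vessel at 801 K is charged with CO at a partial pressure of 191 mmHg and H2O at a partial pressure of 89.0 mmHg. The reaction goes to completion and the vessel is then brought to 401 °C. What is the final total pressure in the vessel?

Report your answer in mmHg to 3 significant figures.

With V and T fixed, P_i ∝ n_i, so the mole ratios apply directly to partial pressures at 801 K.
P(H2O) required for 191 mmHg of CO = (1/1) × 191 = 191.0 mmHg; available 89.0 mmHg, so H2O is limiting.
P(CO) remaining = 191 − (1/1) × 89.0 = 102.0 mmHg
P(gaseous products) = (1+1)/1 × 89.0 = 178.0 mmHg
P_total at 801 K = 102.0 + 178.0 = 280.0 mmHg
Scaling to 401 °C: P = 280.0 × 674.15/801 = 235.7 mmHg

236 mmHg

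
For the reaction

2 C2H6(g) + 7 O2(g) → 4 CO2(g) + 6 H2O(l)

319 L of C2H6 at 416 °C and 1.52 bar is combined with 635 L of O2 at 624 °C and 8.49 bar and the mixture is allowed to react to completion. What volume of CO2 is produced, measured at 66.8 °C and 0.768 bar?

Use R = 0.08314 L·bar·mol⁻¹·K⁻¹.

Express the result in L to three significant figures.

n(C2H6) = PV/RT = (1.52 × 319) / (0.08314 × 689.15) = 8.463 mol
n(O2) = PV/RT = (8.49 × 635) / (0.08314 × 897.15) = 72.28 mol
For 8.463 mol C2H6, stoichiometry requires (7/2) × 8.463 = 29.62 mol O2; 72.28 mol is available, so C2H6 is limiting.
n(CO2) = (4/2) × 8.463 = 16.93 mol
V(CO2) = nRT/P = 16.93 × 0.08314 × 339.95 / 0.768 = 623.0 L

623 L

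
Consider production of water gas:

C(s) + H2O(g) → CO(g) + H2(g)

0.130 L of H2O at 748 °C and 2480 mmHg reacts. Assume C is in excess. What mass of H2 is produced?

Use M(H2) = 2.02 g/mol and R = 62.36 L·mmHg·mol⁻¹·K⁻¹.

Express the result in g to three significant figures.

0.0102 g

n(H2O) = PV/RT = (2480 × 0.130) / (62.36 × 1021.15) = 0.005063 mol
n(H2) = (1/1) × 0.005063 = 0.005063 mol
m(H2) = 0.005063 × 2.02 = 0.01023 g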